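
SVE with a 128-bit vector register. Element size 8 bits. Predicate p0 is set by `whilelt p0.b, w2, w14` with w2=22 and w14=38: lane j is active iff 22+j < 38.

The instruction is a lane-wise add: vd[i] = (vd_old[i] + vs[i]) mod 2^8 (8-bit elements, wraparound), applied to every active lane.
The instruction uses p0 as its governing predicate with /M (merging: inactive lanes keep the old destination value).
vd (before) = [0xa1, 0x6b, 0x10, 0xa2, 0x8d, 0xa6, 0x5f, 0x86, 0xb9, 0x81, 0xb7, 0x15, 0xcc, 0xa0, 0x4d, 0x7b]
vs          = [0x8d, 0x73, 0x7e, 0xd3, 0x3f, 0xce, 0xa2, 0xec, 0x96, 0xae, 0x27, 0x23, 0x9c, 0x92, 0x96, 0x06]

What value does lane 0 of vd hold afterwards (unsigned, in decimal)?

vd[0] = 46

lane count: 128 div 8 = 16
p0[j] = (22+j < 38); true for j=0..15 → 16 lanes set
lane  0: add(0xa1,0x8d) ⇒ 0x2e
lane  1: add(0x6b,0x73) ⇒ 0xde
lane  2: add(0x10,0x7e) ⇒ 0x8e
lane  3: add(0xa2,0xd3) ⇒ 0x75
lane  4: add(0x8d,0x3f) ⇒ 0xcc
lane  5: add(0xa6,0xce) ⇒ 0x74
lane  6: add(0x5f,0xa2) ⇒ 0x01
lane  7: add(0x86,0xec) ⇒ 0x72
lane  8: add(0xb9,0x96) ⇒ 0x4f
lane  9: add(0x81,0xae) ⇒ 0x2f
lane 10: add(0xb7,0x27) ⇒ 0xde
lane 11: add(0x15,0x23) ⇒ 0x38
lane 12: add(0xcc,0x9c) ⇒ 0x68
lane 13: add(0xa0,0x92) ⇒ 0x32
lane 14: add(0x4d,0x96) ⇒ 0xe3
lane 15: add(0x7b,0x06) ⇒ 0x81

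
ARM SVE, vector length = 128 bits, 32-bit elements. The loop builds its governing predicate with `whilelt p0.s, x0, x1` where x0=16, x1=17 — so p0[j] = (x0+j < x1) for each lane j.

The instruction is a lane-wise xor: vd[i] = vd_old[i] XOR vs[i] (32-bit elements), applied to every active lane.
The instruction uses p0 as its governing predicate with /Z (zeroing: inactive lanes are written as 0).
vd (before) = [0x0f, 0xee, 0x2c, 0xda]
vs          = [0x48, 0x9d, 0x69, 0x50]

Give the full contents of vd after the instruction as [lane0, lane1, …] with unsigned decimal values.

lane count: 128 div 32 = 4
p0[j] = (16+j < 17); true for j=0..0 → 1 lanes set
vd[0] xor(0x0f,0x48) -> 0x47
vd[1] tail/zero -> 0x00
vd[2] tail/zero -> 0x00
vd[3] tail/zero -> 0x00

vd = [71, 0, 0, 0]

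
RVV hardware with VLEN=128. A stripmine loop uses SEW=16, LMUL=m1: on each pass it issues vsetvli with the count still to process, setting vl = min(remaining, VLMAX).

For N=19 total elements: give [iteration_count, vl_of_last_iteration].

lanes per group: 128·1/16 = 8
19 elements at 8/iter → 3 passes, remainder 3 on the last

[iterations, last_vl] = [3, 3]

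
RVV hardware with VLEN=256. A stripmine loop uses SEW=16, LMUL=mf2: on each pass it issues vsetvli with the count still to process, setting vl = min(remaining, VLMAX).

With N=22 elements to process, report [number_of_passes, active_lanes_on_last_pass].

[iterations, last_vl] = [3, 6]

VLMAX = VLEN×LMUL/SEW = 256×1/2/16 = 8
iterations = ceil(22/8) = 3; final-pass vl = 6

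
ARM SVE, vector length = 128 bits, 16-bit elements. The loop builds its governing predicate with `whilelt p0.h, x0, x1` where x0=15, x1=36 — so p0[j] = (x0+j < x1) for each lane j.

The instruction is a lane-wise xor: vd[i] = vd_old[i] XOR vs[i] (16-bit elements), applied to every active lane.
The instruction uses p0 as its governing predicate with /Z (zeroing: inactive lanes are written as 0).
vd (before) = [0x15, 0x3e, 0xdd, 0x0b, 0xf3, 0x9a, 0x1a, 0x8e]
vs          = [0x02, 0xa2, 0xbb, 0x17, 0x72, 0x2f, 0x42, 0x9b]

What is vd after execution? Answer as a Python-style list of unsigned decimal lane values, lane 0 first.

vd = [23, 156, 102, 28, 129, 181, 88, 21]

lane count: 128 div 16 = 8
whilelt: lane j active iff 15+j < 36 → j < 21 → 8 active
  i=0: xor(0x15,0x02) → 23
  i=1: xor(0x3e,0xa2) → 156
  i=2: xor(0xdd,0xbb) → 102
  i=3: xor(0x0b,0x17) → 28
  i=4: xor(0xf3,0x72) → 129
  i=5: xor(0x9a,0x2f) → 181
  i=6: xor(0x1a,0x42) → 88
  i=7: xor(0x8e,0x9b) → 21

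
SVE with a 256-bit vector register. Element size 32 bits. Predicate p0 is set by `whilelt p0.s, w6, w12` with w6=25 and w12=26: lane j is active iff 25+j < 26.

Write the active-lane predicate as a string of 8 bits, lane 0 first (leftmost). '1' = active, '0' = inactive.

256-bit reg / 32-bit elem → 8 lanes
active while 25+j < 26, i.e. j ∈ [0,1) capped at 8 ⇒ 1
bits (lane 0 leftmost): 10000000

predicate = 10000000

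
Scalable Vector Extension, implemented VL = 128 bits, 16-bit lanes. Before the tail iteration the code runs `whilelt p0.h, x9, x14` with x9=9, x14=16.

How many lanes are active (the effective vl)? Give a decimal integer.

register lanes = 128/16 = 8
p0[j] = (9+j < 16); true for j=0..6 → 7 lanes set

vl = 7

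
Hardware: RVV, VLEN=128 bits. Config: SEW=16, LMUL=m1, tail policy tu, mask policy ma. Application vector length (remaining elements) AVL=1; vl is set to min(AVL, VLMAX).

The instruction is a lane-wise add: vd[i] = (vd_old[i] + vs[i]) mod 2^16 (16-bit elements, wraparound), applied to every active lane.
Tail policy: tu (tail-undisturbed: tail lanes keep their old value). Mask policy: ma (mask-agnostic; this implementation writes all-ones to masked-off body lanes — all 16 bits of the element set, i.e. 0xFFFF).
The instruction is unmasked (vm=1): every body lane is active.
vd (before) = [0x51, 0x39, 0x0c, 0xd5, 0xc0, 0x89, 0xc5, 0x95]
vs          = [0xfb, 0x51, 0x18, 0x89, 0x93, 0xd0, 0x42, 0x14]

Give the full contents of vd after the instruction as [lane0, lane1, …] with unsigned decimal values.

VLMAX = VLEN×LMUL/SEW = 128×1/16 = 8
AVL=1 ≤ VLMAX=8, so vl = 1
vd[0] add(0x51,0xfb) -> 0x14c
vd[1] tail/keep -> 0x39
vd[2] tail/keep -> 0x0c
vd[3] tail/keep -> 0xd5
vd[4] tail/keep -> 0xc0
vd[5] tail/keep -> 0x89
vd[6] tail/keep -> 0xc5
vd[7] tail/keep -> 0x95

vd = [332, 57, 12, 213, 192, 137, 197, 149]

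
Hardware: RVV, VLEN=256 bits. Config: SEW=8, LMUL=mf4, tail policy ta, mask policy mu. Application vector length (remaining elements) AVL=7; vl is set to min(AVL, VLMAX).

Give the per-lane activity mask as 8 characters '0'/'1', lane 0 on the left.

predicate = 11111110

VLMAX = VLEN×LMUL/SEW = 256×1/4/8 = 8
AVL=7 ≤ VLMAX=8, so vl = 7
bits (lane 0 leftmost): 11111110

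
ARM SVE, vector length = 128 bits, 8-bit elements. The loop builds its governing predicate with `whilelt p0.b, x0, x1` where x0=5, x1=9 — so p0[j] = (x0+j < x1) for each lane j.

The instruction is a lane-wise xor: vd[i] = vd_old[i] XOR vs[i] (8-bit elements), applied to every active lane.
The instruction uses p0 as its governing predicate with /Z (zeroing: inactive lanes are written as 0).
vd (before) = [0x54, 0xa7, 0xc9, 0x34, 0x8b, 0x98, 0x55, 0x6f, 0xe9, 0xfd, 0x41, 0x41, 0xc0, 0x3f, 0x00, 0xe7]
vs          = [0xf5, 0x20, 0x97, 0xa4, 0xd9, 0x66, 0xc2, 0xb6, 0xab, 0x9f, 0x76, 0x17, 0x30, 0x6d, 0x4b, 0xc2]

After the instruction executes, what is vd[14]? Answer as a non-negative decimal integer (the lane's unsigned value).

lane count: 128 div 8 = 16
active while 5+j < 9, i.e. j ∈ [0,4) capped at 16 ⇒ 4
  i=0: xor(0x54,0xf5) → 161
  i=1: xor(0xa7,0x20) → 135
  i=2: xor(0xc9,0x97) → 94
  i=3: xor(0x34,0xa4) → 144
  i=4: tail/zero → 0
  i=5: tail/zero → 0
  i=6: tail/zero → 0
  i=7: tail/zero → 0
  i=8: tail/zero → 0
  i=9: tail/zero → 0
  i=10: tail/zero → 0
  i=11: tail/zero → 0
  i=12: tail/zero → 0
  i=13: tail/zero → 0
  i=14: tail/zero → 0
  i=15: tail/zero → 0

vd[14] = 0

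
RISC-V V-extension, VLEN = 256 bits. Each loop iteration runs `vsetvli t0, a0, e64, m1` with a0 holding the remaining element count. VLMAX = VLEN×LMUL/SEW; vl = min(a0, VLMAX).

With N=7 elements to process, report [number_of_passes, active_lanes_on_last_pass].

VLMAX = VLEN×LMUL/SEW = 256×1/64 = 4
N=7: ⌈7/4⌉ = 2 iters; last vl = 7 − 1×4 = 3

[iterations, last_vl] = [2, 3]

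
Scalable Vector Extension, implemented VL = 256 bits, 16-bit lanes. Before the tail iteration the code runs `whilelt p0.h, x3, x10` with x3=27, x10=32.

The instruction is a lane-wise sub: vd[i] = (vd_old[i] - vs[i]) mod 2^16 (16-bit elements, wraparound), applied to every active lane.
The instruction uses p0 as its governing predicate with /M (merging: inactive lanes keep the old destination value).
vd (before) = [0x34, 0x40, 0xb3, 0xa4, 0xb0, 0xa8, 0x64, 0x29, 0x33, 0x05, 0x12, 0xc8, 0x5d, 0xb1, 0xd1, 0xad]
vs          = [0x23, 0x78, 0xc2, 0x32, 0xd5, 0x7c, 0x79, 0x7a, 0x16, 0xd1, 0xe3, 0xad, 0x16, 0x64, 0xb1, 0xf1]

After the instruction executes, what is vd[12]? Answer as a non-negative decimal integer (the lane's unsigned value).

vd[12] = 93

256-bit reg / 16-bit elem → 16 lanes
p0[j] = (27+j < 32); true for j=0..4 → 5 lanes set
[0] sub(0x34,0x23) = 0x11
[1] sub(0x40,0x78) = 0xffc8
[2] sub(0xb3,0xc2) = 0xfff1
[3] sub(0xa4,0x32) = 0x72
[4] sub(0xb0,0xd5) = 0xffdb
[5] tail/keep = 0xa8
[6] tail/keep = 0x64
[7] tail/keep = 0x29
[8] tail/keep = 0x33
[9] tail/keep = 0x05
[10] tail/keep = 0x12
[11] tail/keep = 0xc8
[12] tail/keep = 0x5d
[13] tail/keep = 0xb1
[14] tail/keep = 0xd1
[15] tail/keep = 0xad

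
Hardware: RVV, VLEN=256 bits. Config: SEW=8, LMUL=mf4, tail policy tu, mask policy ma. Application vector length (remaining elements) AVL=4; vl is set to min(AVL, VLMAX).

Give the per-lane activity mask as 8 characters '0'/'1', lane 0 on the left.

lanes per group: 256·1/4/8 = 8
AVL=4 ≤ VLMAX=8, so vl = 4
bits (lane 0 leftmost): 11110000

predicate = 11110000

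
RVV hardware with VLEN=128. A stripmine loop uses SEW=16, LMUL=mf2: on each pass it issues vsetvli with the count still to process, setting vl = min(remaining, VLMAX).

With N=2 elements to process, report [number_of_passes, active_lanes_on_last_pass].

[iterations, last_vl] = [1, 2]

VLMAX = (128 × 1/2) / 16 = 4 lanes
2 elements at 4/iter → 1 passes, remainder 2 on the last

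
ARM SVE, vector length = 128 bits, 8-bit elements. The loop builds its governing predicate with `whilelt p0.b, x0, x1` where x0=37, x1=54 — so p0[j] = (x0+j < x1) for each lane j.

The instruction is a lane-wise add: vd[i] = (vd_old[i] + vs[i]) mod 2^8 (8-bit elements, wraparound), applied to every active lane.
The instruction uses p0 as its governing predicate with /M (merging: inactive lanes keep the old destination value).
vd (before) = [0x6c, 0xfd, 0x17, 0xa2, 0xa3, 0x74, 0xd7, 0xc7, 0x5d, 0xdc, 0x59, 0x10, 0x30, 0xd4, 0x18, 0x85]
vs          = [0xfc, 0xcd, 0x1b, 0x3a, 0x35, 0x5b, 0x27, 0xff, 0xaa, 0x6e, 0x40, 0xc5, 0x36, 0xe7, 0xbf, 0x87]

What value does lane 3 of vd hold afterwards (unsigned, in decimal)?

vd[3] = 220

lane count: 128 div 8 = 16
active while 37+j < 54, i.e. j ∈ [0,17) capped at 16 ⇒ 16
vd[0] add(0x6c,0xfc) -> 0x68
vd[1] add(0xfd,0xcd) -> 0xca
vd[2] add(0x17,0x1b) -> 0x32
vd[3] add(0xa2,0x3a) -> 0xdc
vd[4] add(0xa3,0x35) -> 0xd8
vd[5] add(0x74,0x5b) -> 0xcf
vd[6] add(0xd7,0x27) -> 0xfe
vd[7] add(0xc7,0xff) -> 0xc6
vd[8] add(0x5d,0xaa) -> 0x07
vd[9] add(0xdc,0x6e) -> 0x4a
vd[10] add(0x59,0x40) -> 0x99
vd[11] add(0x10,0xc5) -> 0xd5
vd[12] add(0x30,0x36) -> 0x66
vd[13] add(0xd4,0xe7) -> 0xbb
vd[14] add(0x18,0xbf) -> 0xd7
vd[15] add(0x85,0x87) -> 0x0c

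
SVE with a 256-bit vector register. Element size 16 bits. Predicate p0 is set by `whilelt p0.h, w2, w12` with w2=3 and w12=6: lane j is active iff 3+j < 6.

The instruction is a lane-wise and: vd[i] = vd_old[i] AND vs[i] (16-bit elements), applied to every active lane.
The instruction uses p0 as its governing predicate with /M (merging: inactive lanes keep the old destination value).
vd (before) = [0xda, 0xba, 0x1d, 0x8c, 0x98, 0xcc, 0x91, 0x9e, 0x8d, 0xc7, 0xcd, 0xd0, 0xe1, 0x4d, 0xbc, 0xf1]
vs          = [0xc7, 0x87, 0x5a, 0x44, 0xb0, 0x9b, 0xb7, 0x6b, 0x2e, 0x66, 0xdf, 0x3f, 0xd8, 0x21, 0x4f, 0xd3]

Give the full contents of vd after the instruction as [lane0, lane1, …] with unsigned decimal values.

256-bit reg / 16-bit elem → 16 lanes
whilelt: lane j active iff 3+j < 6 → j < 3 → 3 active
[0] and(0xda,0xc7) = 0xc2
[1] and(0xba,0x87) = 0x82
[2] and(0x1d,0x5a) = 0x18
[3] tail/keep = 0x8c
[4] tail/keep = 0x98
[5] tail/keep = 0xcc
[6] tail/keep = 0x91
[7] tail/keep = 0x9e
[8] tail/keep = 0x8d
[9] tail/keep = 0xc7
[10] tail/keep = 0xcd
[11] tail/keep = 0xd0
[12] tail/keep = 0xe1
[13] tail/keep = 0x4d
[14] tail/keep = 0xbc
[15] tail/keep = 0xf1

vd = [194, 130, 24, 140, 152, 204, 145, 158, 141, 199, 205, 208, 225, 77, 188, 241]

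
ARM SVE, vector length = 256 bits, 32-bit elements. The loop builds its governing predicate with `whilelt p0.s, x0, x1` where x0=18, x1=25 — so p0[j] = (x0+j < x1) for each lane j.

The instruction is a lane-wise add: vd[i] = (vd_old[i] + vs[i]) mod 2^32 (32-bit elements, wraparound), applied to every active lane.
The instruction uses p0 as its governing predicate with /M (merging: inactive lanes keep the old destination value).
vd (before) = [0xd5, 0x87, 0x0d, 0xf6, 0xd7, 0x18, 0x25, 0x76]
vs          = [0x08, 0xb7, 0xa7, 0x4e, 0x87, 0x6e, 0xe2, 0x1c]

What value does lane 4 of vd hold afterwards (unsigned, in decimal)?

256-bit reg / 32-bit elem → 8 lanes
p0[j] = (18+j < 25); true for j=0..6 → 7 lanes set
lane  0: add(0xd5,0x08) ⇒ 0xdd
lane  1: add(0x87,0xb7) ⇒ 0x13e
lane  2: add(0x0d,0xa7) ⇒ 0xb4
lane  3: add(0xf6,0x4e) ⇒ 0x144
lane  4: add(0xd7,0x87) ⇒ 0x15e
lane  5: add(0x18,0x6e) ⇒ 0x86
lane  6: add(0x25,0xe2) ⇒ 0x107
lane  7: tail/keep ⇒ 0x76

vd[4] = 350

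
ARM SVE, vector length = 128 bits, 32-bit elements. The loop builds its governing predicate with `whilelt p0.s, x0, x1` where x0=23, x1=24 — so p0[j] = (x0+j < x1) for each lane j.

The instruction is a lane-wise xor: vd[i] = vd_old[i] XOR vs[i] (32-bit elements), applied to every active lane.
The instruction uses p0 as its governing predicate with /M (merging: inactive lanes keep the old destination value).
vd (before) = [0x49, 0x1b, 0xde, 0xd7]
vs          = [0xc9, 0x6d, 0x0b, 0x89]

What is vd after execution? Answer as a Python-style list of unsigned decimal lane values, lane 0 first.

vd = [128, 27, 222, 215]

register lanes = 128/32 = 4
active while 23+j < 24, i.e. j ∈ [0,1) capped at 4 ⇒ 1
vd[0] xor(0x49,0xc9) -> 0x80
vd[1] tail/keep -> 0x1b
vd[2] tail/keep -> 0xde
vd[3] tail/keep -> 0xd7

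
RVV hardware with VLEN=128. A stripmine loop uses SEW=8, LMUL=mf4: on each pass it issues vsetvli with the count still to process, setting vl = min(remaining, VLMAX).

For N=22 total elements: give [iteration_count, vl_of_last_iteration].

[iterations, last_vl] = [6, 2]

VLMAX = (128 × 1/4) / 8 = 4 lanes
N=22: ⌈22/4⌉ = 6 iters; last vl = 22 − 5×4 = 2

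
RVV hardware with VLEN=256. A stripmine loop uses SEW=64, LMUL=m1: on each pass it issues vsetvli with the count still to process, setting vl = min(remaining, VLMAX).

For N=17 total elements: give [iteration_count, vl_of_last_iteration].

lanes per group: 256·1/64 = 4
iterations = ceil(17/4) = 5; final-pass vl = 1

[iterations, last_vl] = [5, 1]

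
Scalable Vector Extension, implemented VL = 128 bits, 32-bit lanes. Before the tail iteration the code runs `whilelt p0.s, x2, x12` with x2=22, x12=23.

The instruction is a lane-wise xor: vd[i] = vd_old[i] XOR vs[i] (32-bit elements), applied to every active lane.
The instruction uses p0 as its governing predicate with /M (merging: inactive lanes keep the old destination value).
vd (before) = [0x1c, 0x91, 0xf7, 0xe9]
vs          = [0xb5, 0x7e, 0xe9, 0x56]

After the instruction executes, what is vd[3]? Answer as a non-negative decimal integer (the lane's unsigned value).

128-bit reg / 32-bit elem → 4 lanes
whilelt: lane j active iff 22+j < 23 → j < 1 → 1 active
  i=0: xor(0x1c,0xb5) → 169
  i=1: tail/keep → 145
  i=2: tail/keep → 247
  i=3: tail/keep → 233

vd[3] = 233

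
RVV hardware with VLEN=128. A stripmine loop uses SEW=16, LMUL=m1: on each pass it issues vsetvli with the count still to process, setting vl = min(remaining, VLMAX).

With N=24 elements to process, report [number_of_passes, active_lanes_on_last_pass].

[iterations, last_vl] = [3, 8]

VLMAX = (128 × 1) / 16 = 8 lanes
iterations = ceil(24/8) = 3; final-pass vl = 8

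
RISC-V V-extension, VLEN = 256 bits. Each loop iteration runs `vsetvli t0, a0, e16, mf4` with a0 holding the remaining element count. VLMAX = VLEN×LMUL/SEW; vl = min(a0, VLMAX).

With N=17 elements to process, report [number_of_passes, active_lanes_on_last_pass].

lanes per group: 256·1/4/16 = 4
iterations = ceil(17/4) = 5; final-pass vl = 1

[iterations, last_vl] = [5, 1]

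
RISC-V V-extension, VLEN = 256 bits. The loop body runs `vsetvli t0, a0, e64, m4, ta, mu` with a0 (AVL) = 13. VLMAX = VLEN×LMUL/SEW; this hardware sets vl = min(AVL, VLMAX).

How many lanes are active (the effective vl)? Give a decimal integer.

vl = 13

VLMAX = (256 × 4) / 64 = 16 lanes
vl = min(AVL, VLMAX) = min(13, 16) = 13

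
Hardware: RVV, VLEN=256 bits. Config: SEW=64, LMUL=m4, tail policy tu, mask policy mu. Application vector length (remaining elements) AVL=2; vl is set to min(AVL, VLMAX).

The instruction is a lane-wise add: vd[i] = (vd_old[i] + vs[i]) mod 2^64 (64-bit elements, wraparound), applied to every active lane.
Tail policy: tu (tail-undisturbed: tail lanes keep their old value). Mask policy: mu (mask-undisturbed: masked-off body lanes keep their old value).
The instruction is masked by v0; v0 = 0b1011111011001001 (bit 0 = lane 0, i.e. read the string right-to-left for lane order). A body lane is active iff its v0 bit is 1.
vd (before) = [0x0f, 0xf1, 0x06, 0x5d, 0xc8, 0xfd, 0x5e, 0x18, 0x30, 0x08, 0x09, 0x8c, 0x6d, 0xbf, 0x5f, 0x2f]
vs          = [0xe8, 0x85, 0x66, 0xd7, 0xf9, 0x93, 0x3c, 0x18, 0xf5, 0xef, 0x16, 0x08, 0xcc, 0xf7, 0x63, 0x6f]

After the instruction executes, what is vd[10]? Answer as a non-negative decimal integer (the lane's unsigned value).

vd[10] = 9

VLMAX = (256 × 4) / 64 = 16 lanes
AVL=2 ≤ VLMAX=16, so vl = 2
  i=0: add(0x0f,0xe8) → 247
  i=1: mask-off/keep → 241
  i=2: tail/keep → 6
  i=3: tail/keep → 93
  i=4: tail/keep → 200
  i=5: tail/keep → 253
  i=6: tail/keep → 94
  i=7: tail/keep → 24
  i=8: tail/keep → 48
  i=9: tail/keep → 8
  i=10: tail/keep → 9
  i=11: tail/keep → 140
  i=12: tail/keep → 109
  i=13: tail/keep → 191
  i=14: tail/keep → 95
  i=15: tail/keep → 47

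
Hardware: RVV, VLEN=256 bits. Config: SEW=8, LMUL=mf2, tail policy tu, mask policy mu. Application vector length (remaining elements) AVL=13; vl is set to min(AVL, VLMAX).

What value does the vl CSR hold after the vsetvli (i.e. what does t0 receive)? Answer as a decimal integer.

vl = 13

VLMAX = VLEN×LMUL/SEW = 256×1/2/8 = 16
vl = min(AVL, VLMAX) = min(13, 16) = 13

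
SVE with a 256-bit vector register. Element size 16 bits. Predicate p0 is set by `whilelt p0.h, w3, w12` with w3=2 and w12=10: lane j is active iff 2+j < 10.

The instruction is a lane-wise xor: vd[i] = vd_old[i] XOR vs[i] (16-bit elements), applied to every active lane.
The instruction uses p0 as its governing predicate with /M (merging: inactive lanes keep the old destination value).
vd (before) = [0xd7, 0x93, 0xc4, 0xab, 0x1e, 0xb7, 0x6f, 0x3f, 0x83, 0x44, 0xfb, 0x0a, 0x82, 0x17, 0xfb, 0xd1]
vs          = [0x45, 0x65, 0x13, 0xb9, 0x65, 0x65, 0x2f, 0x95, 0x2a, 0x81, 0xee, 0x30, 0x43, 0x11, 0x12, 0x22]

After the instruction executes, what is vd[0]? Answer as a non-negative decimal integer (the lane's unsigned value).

vd[0] = 146

lane count: 256 div 16 = 16
p0[j] = (2+j < 10); true for j=0..7 → 8 lanes set
lane  0: xor(0xd7,0x45) ⇒ 0x92
lane  1: xor(0x93,0x65) ⇒ 0xf6
lane  2: xor(0xc4,0x13) ⇒ 0xd7
lane  3: xor(0xab,0xb9) ⇒ 0x12
lane  4: xor(0x1e,0x65) ⇒ 0x7b
lane  5: xor(0xb7,0x65) ⇒ 0xd2
lane  6: xor(0x6f,0x2f) ⇒ 0x40
lane  7: xor(0x3f,0x95) ⇒ 0xaa
lane  8: tail/keep ⇒ 0x83
lane  9: tail/keep ⇒ 0x44
lane 10: tail/keep ⇒ 0xfb
lane 11: tail/keep ⇒ 0x0a
lane 12: tail/keep ⇒ 0x82
lane 13: tail/keep ⇒ 0x17
lane 14: tail/keep ⇒ 0xfb
lane 15: tail/keep ⇒ 0xd1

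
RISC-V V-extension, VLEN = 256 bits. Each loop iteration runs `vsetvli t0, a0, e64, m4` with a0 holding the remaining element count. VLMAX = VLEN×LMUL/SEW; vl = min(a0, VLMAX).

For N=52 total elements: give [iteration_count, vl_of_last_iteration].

lanes per group: 256·4/64 = 16
iterations = ceil(52/16) = 4; final-pass vl = 4

[iterations, last_vl] = [4, 4]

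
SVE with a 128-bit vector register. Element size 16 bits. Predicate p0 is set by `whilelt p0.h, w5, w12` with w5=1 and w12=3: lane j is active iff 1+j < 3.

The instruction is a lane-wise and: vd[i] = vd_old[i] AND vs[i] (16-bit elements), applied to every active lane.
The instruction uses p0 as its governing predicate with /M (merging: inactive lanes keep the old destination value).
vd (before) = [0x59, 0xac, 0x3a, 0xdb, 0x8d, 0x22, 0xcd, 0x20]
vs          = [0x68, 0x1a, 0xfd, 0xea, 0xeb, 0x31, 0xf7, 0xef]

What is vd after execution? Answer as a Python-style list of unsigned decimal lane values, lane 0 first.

lane count: 128 div 16 = 8
active while 1+j < 3, i.e. j ∈ [0,2) capped at 8 ⇒ 2
vd[0] and(0x59,0x68) -> 0x48
vd[1] and(0xac,0x1a) -> 0x08
vd[2] tail/keep -> 0x3a
vd[3] tail/keep -> 0xdb
vd[4] tail/keep -> 0x8d
vd[5] tail/keep -> 0x22
vd[6] tail/keep -> 0xcd
vd[7] tail/keep -> 0x20

vd = [72, 8, 58, 219, 141, 34, 205, 32]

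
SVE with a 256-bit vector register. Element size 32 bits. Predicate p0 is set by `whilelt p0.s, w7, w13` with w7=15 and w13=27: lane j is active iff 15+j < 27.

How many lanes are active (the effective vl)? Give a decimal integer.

vl = 8

lane count: 256 div 32 = 8
p0[j] = (15+j < 27); true for j=0..7 → 8 lanes set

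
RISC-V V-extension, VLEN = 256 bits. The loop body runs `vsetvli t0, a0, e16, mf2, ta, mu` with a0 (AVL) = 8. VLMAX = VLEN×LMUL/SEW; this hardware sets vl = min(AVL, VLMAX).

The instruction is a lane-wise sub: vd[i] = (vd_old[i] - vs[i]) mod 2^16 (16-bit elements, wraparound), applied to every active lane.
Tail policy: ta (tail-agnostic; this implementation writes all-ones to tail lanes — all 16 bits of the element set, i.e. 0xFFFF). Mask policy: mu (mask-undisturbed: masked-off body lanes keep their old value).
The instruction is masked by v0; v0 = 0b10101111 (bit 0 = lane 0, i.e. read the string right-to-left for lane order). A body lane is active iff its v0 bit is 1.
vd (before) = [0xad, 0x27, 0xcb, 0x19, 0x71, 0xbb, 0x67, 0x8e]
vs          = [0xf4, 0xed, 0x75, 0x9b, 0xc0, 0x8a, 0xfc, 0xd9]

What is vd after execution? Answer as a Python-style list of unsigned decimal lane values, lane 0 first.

lanes per group: 256·1/2/16 = 8
AVL=8 ≤ VLMAX=8, so vl = 8
vd[0] sub(0xad,0xf4) -> 0xffb9
vd[1] sub(0x27,0xed) -> 0xff3a
vd[2] sub(0xcb,0x75) -> 0x56
vd[3] sub(0x19,0x9b) -> 0xff7e
vd[4] mask-off/keep -> 0x71
vd[5] sub(0xbb,0x8a) -> 0x31
vd[6] mask-off/keep -> 0x67
vd[7] sub(0x8e,0xd9) -> 0xffb5

vd = [65465, 65338, 86, 65406, 113, 49, 103, 65461]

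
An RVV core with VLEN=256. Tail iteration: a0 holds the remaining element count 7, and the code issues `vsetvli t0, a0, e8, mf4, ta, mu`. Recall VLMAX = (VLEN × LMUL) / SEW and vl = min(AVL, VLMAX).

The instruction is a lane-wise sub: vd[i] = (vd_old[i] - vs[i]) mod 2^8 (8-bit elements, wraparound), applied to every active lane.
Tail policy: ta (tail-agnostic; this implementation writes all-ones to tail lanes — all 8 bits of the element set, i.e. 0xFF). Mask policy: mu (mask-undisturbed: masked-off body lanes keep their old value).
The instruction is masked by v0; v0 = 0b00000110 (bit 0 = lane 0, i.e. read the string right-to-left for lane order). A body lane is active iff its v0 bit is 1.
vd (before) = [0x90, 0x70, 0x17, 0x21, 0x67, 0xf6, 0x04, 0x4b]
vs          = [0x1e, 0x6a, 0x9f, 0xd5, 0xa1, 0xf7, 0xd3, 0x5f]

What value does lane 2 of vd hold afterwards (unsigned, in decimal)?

VLMAX = (256 × 1/4) / 8 = 8 lanes
AVL=7 ≤ VLMAX=8, so vl = 7
  i=0: mask-off/keep → 144
  i=1: sub(0x70,0x6a) → 6
  i=2: sub(0x17,0x9f) → 120
  i=3: mask-off/keep → 33
  i=4: mask-off/keep → 103
  i=5: mask-off/keep → 246
  i=6: mask-off/keep → 4
  i=7: tail/ones → 255

vd[2] = 120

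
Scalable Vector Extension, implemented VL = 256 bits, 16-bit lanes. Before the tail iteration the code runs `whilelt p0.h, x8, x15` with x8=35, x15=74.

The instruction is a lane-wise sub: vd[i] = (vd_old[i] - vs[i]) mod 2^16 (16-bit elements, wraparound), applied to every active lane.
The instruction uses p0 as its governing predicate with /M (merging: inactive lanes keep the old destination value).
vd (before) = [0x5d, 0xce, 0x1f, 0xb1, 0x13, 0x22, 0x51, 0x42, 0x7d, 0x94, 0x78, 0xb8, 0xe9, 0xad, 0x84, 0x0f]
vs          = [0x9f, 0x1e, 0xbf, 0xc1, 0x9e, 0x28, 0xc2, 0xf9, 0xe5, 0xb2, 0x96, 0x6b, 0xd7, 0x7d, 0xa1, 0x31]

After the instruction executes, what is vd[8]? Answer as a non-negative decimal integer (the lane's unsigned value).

vd[8] = 65432

256-bit reg / 16-bit elem → 16 lanes
active while 35+j < 74, i.e. j ∈ [0,39) capped at 16 ⇒ 16
  i=0: sub(0x5d,0x9f) → 65470
  i=1: sub(0xce,0x1e) → 176
  i=2: sub(0x1f,0xbf) → 65376
  i=3: sub(0xb1,0xc1) → 65520
  i=4: sub(0x13,0x9e) → 65397
  i=5: sub(0x22,0x28) → 65530
  i=6: sub(0x51,0xc2) → 65423
  i=7: sub(0x42,0xf9) → 65353
  i=8: sub(0x7d,0xe5) → 65432
  i=9: sub(0x94,0xb2) → 65506
  i=10: sub(0x78,0x96) → 65506
  i=11: sub(0xb8,0x6b) → 77
  i=12: sub(0xe9,0xd7) → 18
  i=13: sub(0xad,0x7d) → 48
  i=14: sub(0x84,0xa1) → 65507
  i=15: sub(0x0f,0x31) → 65502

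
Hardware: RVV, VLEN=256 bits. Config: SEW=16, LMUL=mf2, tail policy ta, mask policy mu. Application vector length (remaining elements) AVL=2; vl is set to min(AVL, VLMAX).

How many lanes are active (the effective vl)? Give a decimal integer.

lanes per group: 256·1/2/16 = 8
vl = min(AVL, VLMAX) = min(2, 8) = 2

vl = 2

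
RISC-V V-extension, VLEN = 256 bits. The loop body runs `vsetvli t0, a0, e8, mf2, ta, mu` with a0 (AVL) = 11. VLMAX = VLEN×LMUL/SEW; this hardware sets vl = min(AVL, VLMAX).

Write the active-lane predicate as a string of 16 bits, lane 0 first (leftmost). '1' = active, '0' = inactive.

predicate = 1111111111100000

lanes per group: 256·1/2/8 = 16
AVL=11 ≤ VLMAX=16, so vl = 11
bits (lane 0 leftmost): 1111111111100000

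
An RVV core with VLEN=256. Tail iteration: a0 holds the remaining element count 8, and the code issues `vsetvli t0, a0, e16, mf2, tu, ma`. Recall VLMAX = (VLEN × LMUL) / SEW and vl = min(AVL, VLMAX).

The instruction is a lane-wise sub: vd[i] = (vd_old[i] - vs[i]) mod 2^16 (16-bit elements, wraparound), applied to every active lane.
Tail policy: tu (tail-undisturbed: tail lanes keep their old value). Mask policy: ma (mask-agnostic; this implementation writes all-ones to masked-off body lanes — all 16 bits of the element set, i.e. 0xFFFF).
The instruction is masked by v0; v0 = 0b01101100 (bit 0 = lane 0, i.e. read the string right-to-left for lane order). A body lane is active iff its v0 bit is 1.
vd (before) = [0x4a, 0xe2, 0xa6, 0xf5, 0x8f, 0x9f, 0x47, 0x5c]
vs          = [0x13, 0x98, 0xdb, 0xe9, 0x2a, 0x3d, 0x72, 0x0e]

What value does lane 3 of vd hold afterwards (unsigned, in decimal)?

VLMAX = VLEN×LMUL/SEW = 256×1/2/16 = 8
vl ← min(8, 8) = 8
  i=0: mask-off/ones → 65535
  i=1: mask-off/ones → 65535
  i=2: sub(0xa6,0xdb) → 65483
  i=3: sub(0xf5,0xe9) → 12
  i=4: mask-off/ones → 65535
  i=5: sub(0x9f,0x3d) → 98
  i=6: sub(0x47,0x72) → 65493
  i=7: mask-off/ones → 65535

vd[3] = 12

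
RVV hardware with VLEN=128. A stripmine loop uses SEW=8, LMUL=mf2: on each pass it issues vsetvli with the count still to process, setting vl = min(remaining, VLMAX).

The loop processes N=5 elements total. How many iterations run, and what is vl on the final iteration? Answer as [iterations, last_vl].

VLMAX = (128 × 1/2) / 8 = 8 lanes
N=5: ⌈5/8⌉ = 1 iters; last vl = 5 − 0×8 = 5

[iterations, last_vl] = [1, 5]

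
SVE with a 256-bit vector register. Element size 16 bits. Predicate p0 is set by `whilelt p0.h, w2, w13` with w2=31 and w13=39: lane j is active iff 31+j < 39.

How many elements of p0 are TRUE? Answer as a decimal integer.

256-bit reg / 16-bit elem → 16 lanes
active while 31+j < 39, i.e. j ∈ [0,8) capped at 16 ⇒ 8

vl = 8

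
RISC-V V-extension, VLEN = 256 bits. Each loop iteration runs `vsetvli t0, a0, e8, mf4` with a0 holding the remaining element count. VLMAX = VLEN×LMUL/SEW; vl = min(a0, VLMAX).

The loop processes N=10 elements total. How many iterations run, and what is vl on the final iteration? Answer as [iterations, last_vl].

[iterations, last_vl] = [2, 2]

lanes per group: 256·1/4/8 = 8
10 elements at 8/iter → 2 passes, remainder 2 on the last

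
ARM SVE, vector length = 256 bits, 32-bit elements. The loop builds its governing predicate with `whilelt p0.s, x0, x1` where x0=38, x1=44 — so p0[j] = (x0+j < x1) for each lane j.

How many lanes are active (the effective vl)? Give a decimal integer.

vl = 6

lane count: 256 div 32 = 8
whilelt: lane j active iff 38+j < 44 → j < 6 → 6 active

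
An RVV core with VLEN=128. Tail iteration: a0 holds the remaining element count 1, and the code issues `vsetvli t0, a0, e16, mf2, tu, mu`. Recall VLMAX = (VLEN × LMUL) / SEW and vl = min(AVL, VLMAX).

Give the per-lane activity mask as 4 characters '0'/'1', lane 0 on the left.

predicate = 1000

VLMAX = (128 × 1/2) / 16 = 4 lanes
vl ← min(1, 4) = 1
bits (lane 0 leftmost): 1000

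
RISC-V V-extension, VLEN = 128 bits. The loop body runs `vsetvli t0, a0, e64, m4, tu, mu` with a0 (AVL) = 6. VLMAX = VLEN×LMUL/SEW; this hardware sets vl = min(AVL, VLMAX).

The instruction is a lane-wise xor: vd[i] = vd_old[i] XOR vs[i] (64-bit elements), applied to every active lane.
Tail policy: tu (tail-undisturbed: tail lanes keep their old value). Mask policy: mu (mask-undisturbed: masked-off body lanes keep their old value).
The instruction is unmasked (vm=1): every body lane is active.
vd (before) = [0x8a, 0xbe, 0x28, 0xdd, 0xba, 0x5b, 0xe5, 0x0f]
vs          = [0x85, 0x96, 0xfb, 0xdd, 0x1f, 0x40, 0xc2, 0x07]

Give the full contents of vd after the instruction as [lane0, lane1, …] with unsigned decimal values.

VLMAX = VLEN×LMUL/SEW = 128×4/64 = 8
AVL=6 ≤ VLMAX=8, so vl = 6
  i=0: xor(0x8a,0x85) → 15
  i=1: xor(0xbe,0x96) → 40
  i=2: xor(0x28,0xfb) → 211
  i=3: xor(0xdd,0xdd) → 0
  i=4: xor(0xba,0x1f) → 165
  i=5: xor(0x5b,0x40) → 27
  i=6: tail/keep → 229
  i=7: tail/keep → 15

vd = [15, 40, 211, 0, 165, 27, 229, 15]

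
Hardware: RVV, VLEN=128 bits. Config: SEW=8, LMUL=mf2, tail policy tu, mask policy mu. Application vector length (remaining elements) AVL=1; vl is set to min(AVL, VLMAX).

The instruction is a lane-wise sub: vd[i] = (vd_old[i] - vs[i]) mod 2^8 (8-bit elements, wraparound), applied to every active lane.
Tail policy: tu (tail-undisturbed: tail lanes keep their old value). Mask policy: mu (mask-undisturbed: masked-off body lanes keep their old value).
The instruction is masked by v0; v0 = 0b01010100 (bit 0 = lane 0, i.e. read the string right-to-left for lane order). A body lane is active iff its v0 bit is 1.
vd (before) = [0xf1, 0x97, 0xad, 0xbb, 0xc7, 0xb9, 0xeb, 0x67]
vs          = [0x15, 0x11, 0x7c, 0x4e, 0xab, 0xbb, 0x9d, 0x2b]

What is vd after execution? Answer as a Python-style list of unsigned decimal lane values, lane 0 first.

vd = [241, 151, 173, 187, 199, 185, 235, 103]

VLMAX = (128 × 1/2) / 8 = 8 lanes
vl ← min(1, 8) = 1
[0] mask-off/keep = 0xf1
[1] tail/keep = 0x97
[2] tail/keep = 0xad
[3] tail/keep = 0xbb
[4] tail/keep = 0xc7
[5] tail/keep = 0xb9
[6] tail/keep = 0xeb
[7] tail/keep = 0x67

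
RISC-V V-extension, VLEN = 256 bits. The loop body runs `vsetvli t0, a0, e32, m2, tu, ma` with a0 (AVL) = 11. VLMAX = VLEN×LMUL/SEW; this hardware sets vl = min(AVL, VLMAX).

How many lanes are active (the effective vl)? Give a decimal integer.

vl = 11

VLMAX = (256 × 2) / 32 = 16 lanes
AVL=11 ≤ VLMAX=16, so vl = 11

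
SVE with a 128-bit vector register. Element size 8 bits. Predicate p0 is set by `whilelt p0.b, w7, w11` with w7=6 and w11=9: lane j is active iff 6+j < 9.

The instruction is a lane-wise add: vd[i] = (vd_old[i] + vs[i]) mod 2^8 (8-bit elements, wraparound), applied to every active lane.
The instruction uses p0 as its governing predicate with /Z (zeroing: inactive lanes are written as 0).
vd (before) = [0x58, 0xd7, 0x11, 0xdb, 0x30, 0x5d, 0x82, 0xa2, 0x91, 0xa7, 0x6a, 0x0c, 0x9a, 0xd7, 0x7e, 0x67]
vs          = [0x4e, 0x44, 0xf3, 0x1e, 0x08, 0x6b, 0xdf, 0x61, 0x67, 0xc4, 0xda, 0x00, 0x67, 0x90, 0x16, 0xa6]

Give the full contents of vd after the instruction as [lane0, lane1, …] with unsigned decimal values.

register lanes = 128/8 = 16
whilelt: lane j active iff 6+j < 9 → j < 3 → 3 active
  i=0: add(0x58,0x4e) → 166
  i=1: add(0xd7,0x44) → 27
  i=2: add(0x11,0xf3) → 4
  i=3: tail/zero → 0
  i=4: tail/zero → 0
  i=5: tail/zero → 0
  i=6: tail/zero → 0
  i=7: tail/zero → 0
  i=8: tail/zero → 0
  i=9: tail/zero → 0
  i=10: tail/zero → 0
  i=11: tail/zero → 0
  i=12: tail/zero → 0
  i=13: tail/zero → 0
  i=14: tail/zero → 0
  i=15: tail/zero → 0

vd = [166, 27, 4, 0, 0, 0, 0, 0, 0, 0, 0, 0, 0, 0, 0, 0]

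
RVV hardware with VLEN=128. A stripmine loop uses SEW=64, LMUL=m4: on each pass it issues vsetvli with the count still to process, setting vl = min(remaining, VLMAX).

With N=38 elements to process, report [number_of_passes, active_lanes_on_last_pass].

VLMAX = VLEN×LMUL/SEW = 128×4/64 = 8
38 elements at 8/iter → 5 passes, remainder 6 on the last

[iterations, last_vl] = [5, 6]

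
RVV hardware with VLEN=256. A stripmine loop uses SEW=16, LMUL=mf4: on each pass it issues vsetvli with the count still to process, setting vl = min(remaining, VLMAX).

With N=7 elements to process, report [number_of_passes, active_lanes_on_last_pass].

[iterations, last_vl] = [2, 3]

VLMAX = (256 × 1/4) / 16 = 4 lanes
iterations = ceil(7/4) = 2; final-pass vl = 3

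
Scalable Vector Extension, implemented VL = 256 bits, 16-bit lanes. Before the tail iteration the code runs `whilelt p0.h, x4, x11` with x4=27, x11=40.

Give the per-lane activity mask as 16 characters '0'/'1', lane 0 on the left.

predicate = 1111111111111000

lane count: 256 div 16 = 16
p0[j] = (27+j < 40); true for j=0..12 → 13 lanes set
bits (lane 0 leftmost): 1111111111111000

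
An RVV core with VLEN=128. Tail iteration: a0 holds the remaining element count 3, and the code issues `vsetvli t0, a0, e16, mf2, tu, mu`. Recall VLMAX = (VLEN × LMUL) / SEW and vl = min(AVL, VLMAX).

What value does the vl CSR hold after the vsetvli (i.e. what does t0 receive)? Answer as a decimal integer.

VLMAX = (128 × 1/2) / 16 = 4 lanes
vl = min(AVL, VLMAX) = min(3, 4) = 3

vl = 3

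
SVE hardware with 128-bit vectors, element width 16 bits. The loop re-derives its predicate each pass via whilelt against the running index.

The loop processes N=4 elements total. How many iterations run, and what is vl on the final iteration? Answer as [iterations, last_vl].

128-bit reg / 16-bit elem → 8 lanes
N=4: ⌈4/8⌉ = 1 iters; last vl = 4 − 0×8 = 4

[iterations, last_vl] = [1, 4]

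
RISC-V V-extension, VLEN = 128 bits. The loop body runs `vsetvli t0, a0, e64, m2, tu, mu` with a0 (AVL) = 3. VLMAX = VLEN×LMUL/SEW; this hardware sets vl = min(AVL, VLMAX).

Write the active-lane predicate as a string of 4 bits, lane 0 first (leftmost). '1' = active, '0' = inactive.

VLMAX = VLEN×LMUL/SEW = 128×2/64 = 4
vl ← min(3, 4) = 3
bits (lane 0 leftmost): 1110

predicate = 1110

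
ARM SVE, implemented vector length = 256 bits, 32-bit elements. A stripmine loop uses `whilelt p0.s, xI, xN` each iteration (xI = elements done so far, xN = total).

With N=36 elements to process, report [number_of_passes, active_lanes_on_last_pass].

[iterations, last_vl] = [5, 4]

lane count: 256 div 32 = 8
N=36: ⌈36/8⌉ = 5 iters; last vl = 36 − 4×8 = 4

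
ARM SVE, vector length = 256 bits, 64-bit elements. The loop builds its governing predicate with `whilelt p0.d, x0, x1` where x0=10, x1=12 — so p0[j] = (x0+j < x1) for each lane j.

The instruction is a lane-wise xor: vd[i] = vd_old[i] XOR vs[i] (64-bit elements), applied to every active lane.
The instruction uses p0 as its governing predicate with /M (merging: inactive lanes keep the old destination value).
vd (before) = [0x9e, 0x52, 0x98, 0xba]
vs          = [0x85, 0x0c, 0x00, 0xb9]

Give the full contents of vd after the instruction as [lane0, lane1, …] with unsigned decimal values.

register lanes = 256/64 = 4
active while 10+j < 12, i.e. j ∈ [0,2) capped at 4 ⇒ 2
[0] xor(0x9e,0x85) = 0x1b
[1] xor(0x52,0x0c) = 0x5e
[2] tail/keep = 0x98
[3] tail/keep = 0xba

vd = [27, 94, 152, 186]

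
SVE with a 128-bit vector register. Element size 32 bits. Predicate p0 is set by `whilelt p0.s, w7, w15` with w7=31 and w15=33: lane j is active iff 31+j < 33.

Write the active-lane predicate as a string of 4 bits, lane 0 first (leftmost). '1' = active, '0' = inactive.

lane count: 128 div 32 = 4
whilelt: lane j active iff 31+j < 33 → j < 2 → 2 active
bits (lane 0 leftmost): 1100

predicate = 1100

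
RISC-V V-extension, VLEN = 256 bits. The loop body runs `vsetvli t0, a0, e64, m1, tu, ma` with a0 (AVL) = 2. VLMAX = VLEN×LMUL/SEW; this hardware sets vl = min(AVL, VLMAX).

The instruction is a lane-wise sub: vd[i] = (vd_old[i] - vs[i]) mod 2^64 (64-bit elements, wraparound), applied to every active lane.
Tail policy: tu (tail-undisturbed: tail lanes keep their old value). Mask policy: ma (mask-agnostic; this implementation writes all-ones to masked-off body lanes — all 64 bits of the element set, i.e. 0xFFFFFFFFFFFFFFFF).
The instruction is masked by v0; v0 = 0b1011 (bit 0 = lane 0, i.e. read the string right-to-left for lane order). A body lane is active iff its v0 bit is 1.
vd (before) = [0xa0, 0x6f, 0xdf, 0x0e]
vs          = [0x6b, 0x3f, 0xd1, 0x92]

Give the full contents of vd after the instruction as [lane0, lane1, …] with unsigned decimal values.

VLMAX = (256 × 1) / 64 = 4 lanes
AVL=2 ≤ VLMAX=4, so vl = 2
  i=0: sub(0xa0,0x6b) → 53
  i=1: sub(0x6f,0x3f) → 48
  i=2: tail/keep → 223
  i=3: tail/keep → 14

vd = [53, 48, 223, 14]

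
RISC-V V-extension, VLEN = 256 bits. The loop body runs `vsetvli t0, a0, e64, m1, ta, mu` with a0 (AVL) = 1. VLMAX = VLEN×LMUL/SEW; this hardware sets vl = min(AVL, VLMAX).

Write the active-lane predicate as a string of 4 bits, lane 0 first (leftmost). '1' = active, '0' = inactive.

predicate = 1000

VLMAX = (256 × 1) / 64 = 4 lanes
vl = min(AVL, VLMAX) = min(1, 4) = 1
bits (lane 0 leftmost): 1000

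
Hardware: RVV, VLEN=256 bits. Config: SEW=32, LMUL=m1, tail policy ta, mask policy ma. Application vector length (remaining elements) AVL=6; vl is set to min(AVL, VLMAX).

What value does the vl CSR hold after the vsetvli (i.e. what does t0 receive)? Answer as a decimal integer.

VLMAX = (256 × 1) / 32 = 8 lanes
vl = min(AVL, VLMAX) = min(6, 8) = 6

vl = 6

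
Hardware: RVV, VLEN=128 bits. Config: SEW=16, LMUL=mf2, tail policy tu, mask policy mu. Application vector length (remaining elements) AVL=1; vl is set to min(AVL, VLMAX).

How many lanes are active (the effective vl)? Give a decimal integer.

vl = 1

VLMAX = VLEN×LMUL/SEW = 128×1/2/16 = 4
AVL=1 ≤ VLMAX=4, so vl = 1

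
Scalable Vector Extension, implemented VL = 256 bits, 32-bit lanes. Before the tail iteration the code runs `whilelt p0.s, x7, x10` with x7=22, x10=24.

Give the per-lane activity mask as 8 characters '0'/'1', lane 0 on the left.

predicate = 11000000

register lanes = 256/32 = 8
p0[j] = (22+j < 24); true for j=0..1 → 2 lanes set
bits (lane 0 leftmost): 11000000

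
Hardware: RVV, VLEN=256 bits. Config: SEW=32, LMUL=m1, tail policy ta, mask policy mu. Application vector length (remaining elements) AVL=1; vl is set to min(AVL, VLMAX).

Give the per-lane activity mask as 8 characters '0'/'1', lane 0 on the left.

predicate = 10000000

VLMAX = (256 × 1) / 32 = 8 lanes
vl = min(AVL, VLMAX) = min(1, 8) = 1
bits (lane 0 leftmost): 10000000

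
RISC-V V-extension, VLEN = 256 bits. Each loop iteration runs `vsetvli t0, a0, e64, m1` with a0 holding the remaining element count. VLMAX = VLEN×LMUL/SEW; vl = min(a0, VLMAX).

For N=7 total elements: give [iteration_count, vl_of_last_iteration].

[iterations, last_vl] = [2, 3]

VLMAX = (256 × 1) / 64 = 4 lanes
7 elements at 4/iter → 2 passes, remainder 3 on the last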